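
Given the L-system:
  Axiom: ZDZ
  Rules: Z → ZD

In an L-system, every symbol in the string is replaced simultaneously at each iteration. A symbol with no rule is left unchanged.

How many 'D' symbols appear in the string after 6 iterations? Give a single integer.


Answer: 13

Derivation:
Step 0: ZDZ  (1 'D')
Step 1: ZDDZD  (3 'D')
Step 2: ZDDDZDD  (5 'D')
Step 3: ZDDDDZDDD  (7 'D')
Step 4: ZDDDDDZDDDD  (9 'D')
Step 5: ZDDDDDDZDDDDD  (11 'D')
Step 6: ZDDDDDDDZDDDDDD  (13 'D')


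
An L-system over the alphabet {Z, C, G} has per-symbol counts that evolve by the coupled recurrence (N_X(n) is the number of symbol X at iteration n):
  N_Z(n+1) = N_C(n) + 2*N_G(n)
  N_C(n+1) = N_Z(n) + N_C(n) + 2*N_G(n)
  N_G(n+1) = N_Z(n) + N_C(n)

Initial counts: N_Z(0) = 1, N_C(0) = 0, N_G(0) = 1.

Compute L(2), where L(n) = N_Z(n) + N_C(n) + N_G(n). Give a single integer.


Answer: 17

Derivation:
Step 0: N_Z=1, N_C=0, N_G=1, L=2
Step 1: N_Z=2, N_C=3, N_G=1, L=6
Step 2: N_Z=5, N_C=7, N_G=5, L=17


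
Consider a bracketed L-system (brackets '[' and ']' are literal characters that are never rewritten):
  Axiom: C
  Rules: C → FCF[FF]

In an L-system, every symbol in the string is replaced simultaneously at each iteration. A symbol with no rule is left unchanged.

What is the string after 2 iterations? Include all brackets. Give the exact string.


Answer: FFCF[FF]F[FF]

Derivation:
Step 0: C
Step 1: FCF[FF]
Step 2: FFCF[FF]F[FF]


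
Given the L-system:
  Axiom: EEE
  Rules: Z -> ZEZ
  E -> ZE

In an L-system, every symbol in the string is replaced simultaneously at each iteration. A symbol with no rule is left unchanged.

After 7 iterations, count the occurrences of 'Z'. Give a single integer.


Final string: ZEZZEZEZZEZZEZEZZEZEZZEZZEZEZZEZZEZEZZEZEZZEZZEZEZZEZEZZEZZEZEZZEZZEZEZZEZEZZEZZEZEZZEZZEZEZZEZEZZEZZEZEZZEZEZZEZZEZEZZEZZEZEZZEZEZZEZZEZEZZEZEZZEZZEZEZZEZZEZEZZEZEZZEZZEZEZZEZZEZEZZEZEZZEZZEZEZZEZEZZEZZEZEZZEZZEZEZZEZEZZEZZEZEZZEZZEZEZZEZEZZEZZEZEZZEZEZZEZZEZEZZEZZEZEZZEZEZZEZZEZEZZEZEZZEZZEZEZZEZZEZEZZEZEZZEZZEZEZZEZZEZEZZEZEZZEZZEZEZZEZEZZEZZEZEZZEZZEZEZZEZEZZEZZEZEZZEZEZZEZZEZEZZEZZEZEZZEZEZZEZZEZEZZEZZEZEZZEZEZZEZZEZEZZEZEZZEZZEZEZZEZZEZEZZEZEZZEZZEZEZZEZZEZEZZEZEZZEZZEZEZZEZEZZEZZEZEZZEZZEZEZZEZEZZEZZEZEZZEZEZZEZZEZEZZEZZEZEZZEZEZZEZZEZEZZEZZEZEZZEZEZZEZZEZEZZEZEZZEZZEZEZZEZZEZEZZEZEZZEZZEZEZZEZZEZEZZEZEZZEZZEZEZZEZEZZEZZEZEZZEZZEZEZZEZEZZEZZEZEZZEZEZZEZZEZEZZEZZEZEZZEZEZZEZZEZEZZEZZEZEZZEZEZZEZZEZEZZEZEZZEZZEZEZZEZZEZEZZEZEZZEZZEZEZZEZEZZEZZEZEZZEZZEZEZZEZEZZEZZEZEZZEZZEZEZZEZEZZEZZEZEZZEZEZZEZZEZEZZEZZEZEZZEZEZZEZZEZEZZEZZEZEZZEZEZZEZZEZEZZEZEZZEZZEZEZZEZZEZEZZEZEZZEZZEZEZZEZEZZEZZEZEZZEZZEZEZZEZEZZEZZEZEZZEZZEZEZZEZEZZEZZEZEZZEZEZZEZZEZEZZEZZEZEZZEZEZZEZZEZEZZEZEZZEZZEZEZZEZZEZEZZEZEZZEZZEZEZZEZZEZEZZEZEZZEZZEZEZZEZEZZEZZEZEZZEZZEZEZZEZEZZEZZEZEZZEZZEZEZZEZEZZEZZEZEZZEZEZZEZZEZEZZEZZEZEZZEZEZZEZZEZEZZEZEZZEZZEZEZZEZZEZEZZEZEZZEZZEZEZZEZZEZEZZEZEZZEZZEZEZZEZEZZEZZEZEZZEZZEZEZZEZEZZEZZEZEZZEZZEZEZZEZEZZEZZEZEZZEZEZZEZZEZEZZEZZEZEZZEZEZZEZZEZEZZEZEZZEZZEZEZZEZZEZEZZEZEZZEZZEZEZZEZZEZEZZEZEZZEZZEZEZZEZEZZEZZEZEZZEZZEZEZZEZEZZEZZEZEZZEZEZZEZZEZEZZEZZEZEZZEZEZZEZZEZEZZEZZEZEZZEZEZZEZZEZEZZEZEZZEZZEZEZZEZZEZEZZEZEZZEZZEZEZZEZZEZEZZEZEZZEZZEZEZZEZEZZEZZEZEZZEZZEZEZZEZEZZEZZEZEZZEZEZZEZZEZEZZEZZEZEZZEZEZZEZZEZEZZEZZEZEZZEZEZZEZZEZEZZEZEZZEZZEZEZZEZZEZEZZEZEZZEZZEZEZZEZEZZEZZEZEZZEZZEZEZZEZEZZEZZEZEZZEZZEZEZZEZEZZEZZEZEZZEZEZZEZZEZEZZEZZEZEZZEZEZZEZZEZEZZEZZEZEZZEZEZZEZZEZEZZEZEZZEZZEZEZZEZZEZEZZEZEZZEZZEZEZZEZEZZEZZEZEZZEZZEZEZZEZEZZEZZEZEZZEZZEZEZZEZEZZEZZEZEZZEZEZZEZZEZEZZEZZEZEZZEZEZZEZZEZEZZEZZE
Count of 'Z': 1131

Answer: 1131


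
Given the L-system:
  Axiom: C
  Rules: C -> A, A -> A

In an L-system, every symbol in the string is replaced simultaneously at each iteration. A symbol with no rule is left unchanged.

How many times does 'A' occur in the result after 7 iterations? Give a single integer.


Step 0: C  (0 'A')
Step 1: A  (1 'A')
Step 2: A  (1 'A')
Step 3: A  (1 'A')
Step 4: A  (1 'A')
Step 5: A  (1 'A')
Step 6: A  (1 'A')
Step 7: A  (1 'A')

Answer: 1


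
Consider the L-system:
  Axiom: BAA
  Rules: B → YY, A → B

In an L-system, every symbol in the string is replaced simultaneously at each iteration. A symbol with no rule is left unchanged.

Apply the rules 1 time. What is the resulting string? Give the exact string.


Step 0: BAA
Step 1: YYBB

Answer: YYBB


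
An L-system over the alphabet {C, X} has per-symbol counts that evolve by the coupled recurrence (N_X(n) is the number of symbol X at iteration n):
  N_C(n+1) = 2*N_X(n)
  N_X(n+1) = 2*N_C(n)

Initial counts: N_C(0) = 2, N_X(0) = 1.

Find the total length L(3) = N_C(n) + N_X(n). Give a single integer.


Answer: 24

Derivation:
Step 0: N_C=2, N_X=1, L=3
Step 1: N_C=2, N_X=4, L=6
Step 2: N_C=8, N_X=4, L=12
Step 3: N_C=8, N_X=16, L=24


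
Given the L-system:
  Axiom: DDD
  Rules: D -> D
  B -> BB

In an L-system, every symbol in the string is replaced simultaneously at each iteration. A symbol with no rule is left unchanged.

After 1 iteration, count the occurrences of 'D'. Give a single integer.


Step 0: DDD  (3 'D')
Step 1: DDD  (3 'D')

Answer: 3


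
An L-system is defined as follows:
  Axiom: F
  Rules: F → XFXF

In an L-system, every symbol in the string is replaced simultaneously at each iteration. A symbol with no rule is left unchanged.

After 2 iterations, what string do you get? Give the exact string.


Answer: XXFXFXXFXF

Derivation:
Step 0: F
Step 1: XFXF
Step 2: XXFXFXXFXF


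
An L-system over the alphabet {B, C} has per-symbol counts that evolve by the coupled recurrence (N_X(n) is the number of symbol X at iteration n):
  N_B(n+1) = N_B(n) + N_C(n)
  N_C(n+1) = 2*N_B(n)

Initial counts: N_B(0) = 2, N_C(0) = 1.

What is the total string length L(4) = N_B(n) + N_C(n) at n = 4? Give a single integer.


Step 0: N_B=2, N_C=1, L=3
Step 1: N_B=3, N_C=4, L=7
Step 2: N_B=7, N_C=6, L=13
Step 3: N_B=13, N_C=14, L=27
Step 4: N_B=27, N_C=26, L=53

Answer: 53


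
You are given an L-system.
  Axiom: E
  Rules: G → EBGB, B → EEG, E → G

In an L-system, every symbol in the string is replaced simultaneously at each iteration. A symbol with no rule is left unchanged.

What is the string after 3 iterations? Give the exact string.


Answer: GEEGEBGBEEG

Derivation:
Step 0: E
Step 1: G
Step 2: EBGB
Step 3: GEEGEBGBEEG


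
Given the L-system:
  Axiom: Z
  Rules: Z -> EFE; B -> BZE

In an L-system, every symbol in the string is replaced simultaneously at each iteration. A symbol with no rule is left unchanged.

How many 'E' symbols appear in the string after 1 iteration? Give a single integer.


Answer: 2

Derivation:
Step 0: Z  (0 'E')
Step 1: EFE  (2 'E')


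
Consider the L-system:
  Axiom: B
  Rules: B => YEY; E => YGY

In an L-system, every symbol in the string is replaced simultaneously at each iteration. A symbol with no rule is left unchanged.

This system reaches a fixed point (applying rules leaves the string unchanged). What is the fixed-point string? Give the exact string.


Answer: YYGYY

Derivation:
Step 0: B
Step 1: YEY
Step 2: YYGYY
Step 3: YYGYY  (unchanged — fixed point at step 2)


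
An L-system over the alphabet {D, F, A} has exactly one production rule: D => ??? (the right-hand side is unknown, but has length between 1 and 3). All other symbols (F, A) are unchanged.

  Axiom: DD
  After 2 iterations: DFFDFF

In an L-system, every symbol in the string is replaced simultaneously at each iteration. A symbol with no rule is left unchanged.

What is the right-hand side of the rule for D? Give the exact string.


Trying D => DF:
  Step 0: DD
  Step 1: DFDF
  Step 2: DFFDFF
Matches the given result.

Answer: DF


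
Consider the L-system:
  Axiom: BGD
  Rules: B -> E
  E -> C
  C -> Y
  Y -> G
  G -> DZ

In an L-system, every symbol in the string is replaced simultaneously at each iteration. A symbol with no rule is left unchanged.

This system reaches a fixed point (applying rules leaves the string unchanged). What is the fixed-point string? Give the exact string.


Answer: DZDZD

Derivation:
Step 0: BGD
Step 1: EDZD
Step 2: CDZD
Step 3: YDZD
Step 4: GDZD
Step 5: DZDZD
Step 6: DZDZD  (unchanged — fixed point at step 5)


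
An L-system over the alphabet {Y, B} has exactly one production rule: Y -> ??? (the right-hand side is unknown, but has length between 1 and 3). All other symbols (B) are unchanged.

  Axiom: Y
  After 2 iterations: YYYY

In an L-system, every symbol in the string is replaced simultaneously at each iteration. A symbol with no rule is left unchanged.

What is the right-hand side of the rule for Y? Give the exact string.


Trying Y -> YY:
  Step 0: Y
  Step 1: YY
  Step 2: YYYY
Matches the given result.

Answer: YY


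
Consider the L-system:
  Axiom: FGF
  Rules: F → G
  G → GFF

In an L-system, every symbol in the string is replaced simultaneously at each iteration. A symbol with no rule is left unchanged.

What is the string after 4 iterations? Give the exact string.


Step 0: FGF
Step 1: GGFFG
Step 2: GFFGFFGGGFF
Step 3: GFFGGGFFGGGFFGFFGFFGG
Step 4: GFFGGGFFGFFGFFGGGFFGFFGFFGGGFFGGGFFGGGFFGFF

Answer: GFFGGGFFGFFGFFGGGFFGFFGFFGGGFFGGGFFGGGFFGFF


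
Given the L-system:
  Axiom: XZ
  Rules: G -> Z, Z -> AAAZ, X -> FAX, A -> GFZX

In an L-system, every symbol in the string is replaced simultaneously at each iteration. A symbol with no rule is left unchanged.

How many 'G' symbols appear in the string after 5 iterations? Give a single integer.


Answer: 48

Derivation:
Step 0: XZ  (0 'G')
Step 1: FAXAAAZ  (0 'G')
Step 2: FGFZXFAXGFZXGFZXGFZXAAAZ  (4 'G')
Step 3: FZFAAAZFAXFGFZXFAXZFAAAZFAXZFAAAZFAXZFAAAZFAXGFZXGFZXGFZXAAAZ  (4 'G')
Step 4: FAAAZFGFZXGFZXGFZXAAAZFGFZXFAXFZFAAAZFAXFGFZXFAXAAAZFGFZXGFZXGFZXAAAZFGFZXFAXAAAZFGFZXGFZXGFZXAAAZFGFZXFAXAAAZFGFZXGFZXGFZXAAAZFGFZXFAXZFAAAZFAXZFAAAZFAXZFAAAZFAXGFZXGFZXGFZXAAAZ  (20 'G')
Step 5: FGFZXGFZXGFZXAAAZFZFAAAZFAXZFAAAZFAXZFAAAZFAXGFZXGFZXGFZXAAAZFZFAAAZFAXFGFZXFAXFAAAZFGFZXGFZXGFZXAAAZFGFZXFAXFZFAAAZFAXFGFZXFAXGFZXGFZXGFZXAAAZFZFAAAZFAXZFAAAZFAXZFAAAZFAXGFZXGFZXGFZXAAAZFZFAAAZFAXFGFZXFAXGFZXGFZXGFZXAAAZFZFAAAZFAXZFAAAZFAXZFAAAZFAXGFZXGFZXGFZXAAAZFZFAAAZFAXFGFZXFAXGFZXGFZXGFZXAAAZFZFAAAZFAXZFAAAZFAXZFAAAZFAXGFZXGFZXGFZXAAAZFZFAAAZFAXFGFZXFAXAAAZFGFZXGFZXGFZXAAAZFGFZXFAXAAAZFGFZXGFZXGFZXAAAZFGFZXFAXAAAZFGFZXGFZXGFZXAAAZFGFZXFAXZFAAAZFAXZFAAAZFAXZFAAAZFAXGFZXGFZXGFZXAAAZ  (48 'G')


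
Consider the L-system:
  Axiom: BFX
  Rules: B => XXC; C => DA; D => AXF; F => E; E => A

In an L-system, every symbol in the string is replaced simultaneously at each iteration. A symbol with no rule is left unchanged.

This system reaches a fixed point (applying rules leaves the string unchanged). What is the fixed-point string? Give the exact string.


Answer: XXAXAAAX

Derivation:
Step 0: BFX
Step 1: XXCEX
Step 2: XXDAAX
Step 3: XXAXFAAX
Step 4: XXAXEAAX
Step 5: XXAXAAAX
Step 6: XXAXAAAX  (unchanged — fixed point at step 5)


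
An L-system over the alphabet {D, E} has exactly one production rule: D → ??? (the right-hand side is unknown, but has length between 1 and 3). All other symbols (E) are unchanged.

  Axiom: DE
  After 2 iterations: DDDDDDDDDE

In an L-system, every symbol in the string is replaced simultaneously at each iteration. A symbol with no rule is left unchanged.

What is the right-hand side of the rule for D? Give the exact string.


Trying D → DDD:
  Step 0: DE
  Step 1: DDDE
  Step 2: DDDDDDDDDE
Matches the given result.

Answer: DDD


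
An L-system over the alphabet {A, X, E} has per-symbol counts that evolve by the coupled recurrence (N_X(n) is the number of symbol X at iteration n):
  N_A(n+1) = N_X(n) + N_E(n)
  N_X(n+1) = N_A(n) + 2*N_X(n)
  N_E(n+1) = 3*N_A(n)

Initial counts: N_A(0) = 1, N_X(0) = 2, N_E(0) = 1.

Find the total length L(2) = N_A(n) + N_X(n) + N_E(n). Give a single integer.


Step 0: N_A=1, N_X=2, N_E=1, L=4
Step 1: N_A=3, N_X=5, N_E=3, L=11
Step 2: N_A=8, N_X=13, N_E=9, L=30

Answer: 30


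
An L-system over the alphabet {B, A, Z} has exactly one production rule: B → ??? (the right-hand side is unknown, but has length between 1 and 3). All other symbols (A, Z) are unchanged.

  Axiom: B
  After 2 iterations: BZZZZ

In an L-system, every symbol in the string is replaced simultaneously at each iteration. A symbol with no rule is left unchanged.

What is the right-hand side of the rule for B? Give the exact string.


Answer: BZZ

Derivation:
Trying B → BZZ:
  Step 0: B
  Step 1: BZZ
  Step 2: BZZZZ
Matches the given result.


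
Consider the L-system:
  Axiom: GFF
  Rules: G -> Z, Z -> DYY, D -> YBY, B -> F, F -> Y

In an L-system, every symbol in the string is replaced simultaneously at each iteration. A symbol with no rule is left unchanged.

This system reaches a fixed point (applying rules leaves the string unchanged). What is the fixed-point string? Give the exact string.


Step 0: GFF
Step 1: ZYY
Step 2: DYYYY
Step 3: YBYYYYY
Step 4: YFYYYYY
Step 5: YYYYYYY
Step 6: YYYYYYY  (unchanged — fixed point at step 5)

Answer: YYYYYYY


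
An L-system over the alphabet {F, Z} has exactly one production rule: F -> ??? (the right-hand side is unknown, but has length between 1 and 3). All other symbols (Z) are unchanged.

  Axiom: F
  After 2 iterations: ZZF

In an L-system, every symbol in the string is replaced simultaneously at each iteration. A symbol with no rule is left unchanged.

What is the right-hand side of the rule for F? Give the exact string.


Trying F -> ZF:
  Step 0: F
  Step 1: ZF
  Step 2: ZZF
Matches the given result.

Answer: ZF


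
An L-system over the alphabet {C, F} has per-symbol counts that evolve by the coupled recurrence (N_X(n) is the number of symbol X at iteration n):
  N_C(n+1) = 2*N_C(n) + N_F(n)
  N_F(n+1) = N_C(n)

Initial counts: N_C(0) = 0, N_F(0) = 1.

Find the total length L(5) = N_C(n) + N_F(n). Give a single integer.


Step 0: N_C=0, N_F=1, L=1
Step 1: N_C=1, N_F=0, L=1
Step 2: N_C=2, N_F=1, L=3
Step 3: N_C=5, N_F=2, L=7
Step 4: N_C=12, N_F=5, L=17
Step 5: N_C=29, N_F=12, L=41

Answer: 41


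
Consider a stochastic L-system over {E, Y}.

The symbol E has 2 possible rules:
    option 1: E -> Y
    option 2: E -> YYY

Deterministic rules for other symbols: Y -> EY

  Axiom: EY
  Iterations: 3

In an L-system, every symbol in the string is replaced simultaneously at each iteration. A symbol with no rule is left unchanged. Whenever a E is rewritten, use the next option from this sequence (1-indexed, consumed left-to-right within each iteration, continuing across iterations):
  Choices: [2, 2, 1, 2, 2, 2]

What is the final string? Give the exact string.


Step 0: EY
Step 1: YYYEY  (used choices [2])
Step 2: EYEYEYYYYEY  (used choices [2])
Step 3: YEYYYYEYYYYEYEYEYEYYYYEY  (used choices [1, 2, 2, 2])

Answer: YEYYYYEYYYYEYEYEYEYYYYEY


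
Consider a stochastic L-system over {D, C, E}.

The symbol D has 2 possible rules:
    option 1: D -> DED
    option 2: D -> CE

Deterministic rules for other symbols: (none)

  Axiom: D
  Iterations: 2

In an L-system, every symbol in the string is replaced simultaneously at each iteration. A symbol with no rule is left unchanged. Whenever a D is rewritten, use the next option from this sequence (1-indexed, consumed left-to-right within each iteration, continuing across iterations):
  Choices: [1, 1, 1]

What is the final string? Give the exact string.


Answer: DEDEDED

Derivation:
Step 0: D
Step 1: DED  (used choices [1])
Step 2: DEDEDED  (used choices [1, 1])


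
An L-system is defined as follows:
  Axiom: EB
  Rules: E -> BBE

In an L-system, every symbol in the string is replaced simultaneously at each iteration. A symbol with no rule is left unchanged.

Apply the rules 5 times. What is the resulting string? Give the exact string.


Step 0: EB
Step 1: BBEB
Step 2: BBBBEB
Step 3: BBBBBBEB
Step 4: BBBBBBBBEB
Step 5: BBBBBBBBBBEB

Answer: BBBBBBBBBBEB


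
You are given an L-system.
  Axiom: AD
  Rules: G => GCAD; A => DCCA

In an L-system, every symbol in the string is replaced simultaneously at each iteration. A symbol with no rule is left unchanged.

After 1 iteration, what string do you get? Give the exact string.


Answer: DCCAD

Derivation:
Step 0: AD
Step 1: DCCAD


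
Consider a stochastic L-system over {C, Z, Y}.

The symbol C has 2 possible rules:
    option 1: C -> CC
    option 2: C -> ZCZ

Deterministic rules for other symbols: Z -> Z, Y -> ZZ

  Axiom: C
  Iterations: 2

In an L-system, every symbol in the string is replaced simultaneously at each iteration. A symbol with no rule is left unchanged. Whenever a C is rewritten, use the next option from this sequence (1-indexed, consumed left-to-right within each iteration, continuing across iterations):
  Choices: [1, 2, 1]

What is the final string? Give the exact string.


Step 0: C
Step 1: CC  (used choices [1])
Step 2: ZCZCC  (used choices [2, 1])

Answer: ZCZCC


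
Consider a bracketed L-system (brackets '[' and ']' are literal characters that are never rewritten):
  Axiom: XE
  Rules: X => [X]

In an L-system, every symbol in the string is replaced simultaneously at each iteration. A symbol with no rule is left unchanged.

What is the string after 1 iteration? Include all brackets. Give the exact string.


Answer: [X]E

Derivation:
Step 0: XE
Step 1: [X]E


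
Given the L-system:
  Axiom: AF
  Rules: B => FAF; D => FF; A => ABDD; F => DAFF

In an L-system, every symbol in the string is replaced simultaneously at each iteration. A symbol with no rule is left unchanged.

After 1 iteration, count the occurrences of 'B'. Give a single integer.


Answer: 1

Derivation:
Step 0: AF  (0 'B')
Step 1: ABDDDAFF  (1 'B')


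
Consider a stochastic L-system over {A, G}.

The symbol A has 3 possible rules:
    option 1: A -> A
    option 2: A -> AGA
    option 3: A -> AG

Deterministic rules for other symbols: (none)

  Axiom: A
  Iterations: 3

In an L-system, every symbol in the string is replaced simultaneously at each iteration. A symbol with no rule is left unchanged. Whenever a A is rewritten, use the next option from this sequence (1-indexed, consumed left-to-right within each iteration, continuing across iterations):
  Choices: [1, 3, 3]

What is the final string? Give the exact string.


Answer: AGG

Derivation:
Step 0: A
Step 1: A  (used choices [1])
Step 2: AG  (used choices [3])
Step 3: AGG  (used choices [3])


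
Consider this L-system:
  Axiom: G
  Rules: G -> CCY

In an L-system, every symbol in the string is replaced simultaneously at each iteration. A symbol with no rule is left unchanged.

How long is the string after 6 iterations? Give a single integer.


Answer: 3

Derivation:
Step 0: length = 1
Step 1: length = 3
Step 2: length = 3
Step 3: length = 3
Step 4: length = 3
Step 5: length = 3
Step 6: length = 3


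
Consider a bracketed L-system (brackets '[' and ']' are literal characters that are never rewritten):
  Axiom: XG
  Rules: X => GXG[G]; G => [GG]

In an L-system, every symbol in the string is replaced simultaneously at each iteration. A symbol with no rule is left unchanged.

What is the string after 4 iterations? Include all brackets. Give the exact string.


Step 0: XG
Step 1: GXG[G][GG]
Step 2: [GG]GXG[G][GG][[GG]][[GG][GG]]
Step 3: [[GG][GG]][GG]GXG[G][GG][[GG]][[GG][GG]][[[GG][GG]]][[[GG][GG]][[GG][GG]]]
Step 4: [[[GG][GG]][[GG][GG]]][[GG][GG]][GG]GXG[G][GG][[GG]][[GG][GG]][[[GG][GG]]][[[GG][GG]][[GG][GG]]][[[[GG][GG]][[GG][GG]]]][[[[GG][GG]][[GG][GG]]][[[GG][GG]][[GG][GG]]]]

Answer: [[[GG][GG]][[GG][GG]]][[GG][GG]][GG]GXG[G][GG][[GG]][[GG][GG]][[[GG][GG]]][[[GG][GG]][[GG][GG]]][[[[GG][GG]][[GG][GG]]]][[[[GG][GG]][[GG][GG]]][[[GG][GG]][[GG][GG]]]]


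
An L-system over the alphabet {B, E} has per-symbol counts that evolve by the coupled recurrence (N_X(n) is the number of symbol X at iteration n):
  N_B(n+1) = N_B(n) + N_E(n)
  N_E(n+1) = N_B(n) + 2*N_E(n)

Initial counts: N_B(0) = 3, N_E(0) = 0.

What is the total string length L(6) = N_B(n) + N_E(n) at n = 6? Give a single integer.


Step 0: N_B=3, N_E=0, L=3
Step 1: N_B=3, N_E=3, L=6
Step 2: N_B=6, N_E=9, L=15
Step 3: N_B=15, N_E=24, L=39
Step 4: N_B=39, N_E=63, L=102
Step 5: N_B=102, N_E=165, L=267
Step 6: N_B=267, N_E=432, L=699

Answer: 699


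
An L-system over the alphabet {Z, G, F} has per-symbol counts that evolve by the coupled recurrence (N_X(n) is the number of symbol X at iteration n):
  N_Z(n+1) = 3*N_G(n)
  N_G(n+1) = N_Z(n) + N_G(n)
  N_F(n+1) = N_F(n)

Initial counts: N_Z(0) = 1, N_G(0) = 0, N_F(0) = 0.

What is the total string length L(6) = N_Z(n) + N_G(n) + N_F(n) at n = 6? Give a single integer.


Answer: 97

Derivation:
Step 0: N_Z=1, N_G=0, N_F=0, L=1
Step 1: N_Z=0, N_G=1, N_F=0, L=1
Step 2: N_Z=3, N_G=1, N_F=0, L=4
Step 3: N_Z=3, N_G=4, N_F=0, L=7
Step 4: N_Z=12, N_G=7, N_F=0, L=19
Step 5: N_Z=21, N_G=19, N_F=0, L=40
Step 6: N_Z=57, N_G=40, N_F=0, L=97


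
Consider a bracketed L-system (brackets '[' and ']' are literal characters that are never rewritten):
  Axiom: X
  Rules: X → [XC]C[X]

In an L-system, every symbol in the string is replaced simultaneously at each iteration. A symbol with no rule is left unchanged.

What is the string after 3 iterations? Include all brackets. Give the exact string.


Step 0: X
Step 1: [XC]C[X]
Step 2: [[XC]C[X]C]C[[XC]C[X]]
Step 3: [[[XC]C[X]C]C[[XC]C[X]]C]C[[[XC]C[X]C]C[[XC]C[X]]]

Answer: [[[XC]C[X]C]C[[XC]C[X]]C]C[[[XC]C[X]C]C[[XC]C[X]]]


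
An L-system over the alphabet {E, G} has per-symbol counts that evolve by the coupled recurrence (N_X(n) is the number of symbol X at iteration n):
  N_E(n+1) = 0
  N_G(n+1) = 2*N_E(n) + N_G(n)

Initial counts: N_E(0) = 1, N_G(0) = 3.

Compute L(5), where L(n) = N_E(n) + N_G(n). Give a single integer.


Step 0: N_E=1, N_G=3, L=4
Step 1: N_E=0, N_G=5, L=5
Step 2: N_E=0, N_G=5, L=5
Step 3: N_E=0, N_G=5, L=5
Step 4: N_E=0, N_G=5, L=5
Step 5: N_E=0, N_G=5, L=5

Answer: 5


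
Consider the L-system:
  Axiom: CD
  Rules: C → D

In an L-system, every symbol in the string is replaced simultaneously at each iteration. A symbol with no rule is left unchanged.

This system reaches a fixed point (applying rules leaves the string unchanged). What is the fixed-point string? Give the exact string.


Answer: DD

Derivation:
Step 0: CD
Step 1: DD
Step 2: DD  (unchanged — fixed point at step 1)


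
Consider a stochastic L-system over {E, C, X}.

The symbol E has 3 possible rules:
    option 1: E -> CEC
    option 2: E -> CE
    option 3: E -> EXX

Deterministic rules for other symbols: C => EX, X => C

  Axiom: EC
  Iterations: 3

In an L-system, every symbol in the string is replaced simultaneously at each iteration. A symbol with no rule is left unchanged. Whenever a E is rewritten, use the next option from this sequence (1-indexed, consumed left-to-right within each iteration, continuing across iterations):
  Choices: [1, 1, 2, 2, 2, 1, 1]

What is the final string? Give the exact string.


Step 0: EC
Step 1: CECEX  (used choices [1])
Step 2: EXCECEXCEC  (used choices [1, 2])
Step 3: CECEXCEEXCECCEXCECEX  (used choices [2, 2, 1, 1])

Answer: CECEXCEEXCECCEXCECEX


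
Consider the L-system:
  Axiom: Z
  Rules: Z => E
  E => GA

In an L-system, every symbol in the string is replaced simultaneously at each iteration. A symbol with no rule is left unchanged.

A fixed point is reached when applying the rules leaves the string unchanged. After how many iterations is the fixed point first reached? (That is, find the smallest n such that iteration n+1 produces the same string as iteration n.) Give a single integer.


Step 0: Z
Step 1: E
Step 2: GA
Step 3: GA  (unchanged — fixed point at step 2)

Answer: 2


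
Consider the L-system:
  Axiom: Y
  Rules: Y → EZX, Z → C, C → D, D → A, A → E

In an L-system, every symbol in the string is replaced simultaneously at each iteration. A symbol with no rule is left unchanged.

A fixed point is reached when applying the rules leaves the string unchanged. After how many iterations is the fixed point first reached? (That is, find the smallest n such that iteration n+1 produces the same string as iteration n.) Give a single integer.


Answer: 5

Derivation:
Step 0: Y
Step 1: EZX
Step 2: ECX
Step 3: EDX
Step 4: EAX
Step 5: EEX
Step 6: EEX  (unchanged — fixed point at step 5)


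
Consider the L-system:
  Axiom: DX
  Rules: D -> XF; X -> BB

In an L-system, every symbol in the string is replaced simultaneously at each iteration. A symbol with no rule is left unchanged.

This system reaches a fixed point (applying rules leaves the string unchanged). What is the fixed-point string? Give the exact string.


Answer: BBFBB

Derivation:
Step 0: DX
Step 1: XFBB
Step 2: BBFBB
Step 3: BBFBB  (unchanged — fixed point at step 2)


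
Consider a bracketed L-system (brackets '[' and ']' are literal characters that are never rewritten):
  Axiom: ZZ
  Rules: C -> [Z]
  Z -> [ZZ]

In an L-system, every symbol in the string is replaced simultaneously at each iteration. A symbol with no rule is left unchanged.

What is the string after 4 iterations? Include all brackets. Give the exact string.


Answer: [[[[ZZ][ZZ]][[ZZ][ZZ]]][[[ZZ][ZZ]][[ZZ][ZZ]]]][[[[ZZ][ZZ]][[ZZ][ZZ]]][[[ZZ][ZZ]][[ZZ][ZZ]]]]

Derivation:
Step 0: ZZ
Step 1: [ZZ][ZZ]
Step 2: [[ZZ][ZZ]][[ZZ][ZZ]]
Step 3: [[[ZZ][ZZ]][[ZZ][ZZ]]][[[ZZ][ZZ]][[ZZ][ZZ]]]
Step 4: [[[[ZZ][ZZ]][[ZZ][ZZ]]][[[ZZ][ZZ]][[ZZ][ZZ]]]][[[[ZZ][ZZ]][[ZZ][ZZ]]][[[ZZ][ZZ]][[ZZ][ZZ]]]]


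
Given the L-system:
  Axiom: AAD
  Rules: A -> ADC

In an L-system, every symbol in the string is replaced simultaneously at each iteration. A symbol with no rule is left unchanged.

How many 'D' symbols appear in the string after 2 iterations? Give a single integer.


Answer: 5

Derivation:
Step 0: AAD  (1 'D')
Step 1: ADCADCD  (3 'D')
Step 2: ADCDCADCDCD  (5 'D')


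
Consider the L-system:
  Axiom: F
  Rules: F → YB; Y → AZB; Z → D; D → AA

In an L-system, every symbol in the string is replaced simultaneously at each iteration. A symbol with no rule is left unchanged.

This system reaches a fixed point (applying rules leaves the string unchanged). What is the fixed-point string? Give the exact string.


Answer: AAABB

Derivation:
Step 0: F
Step 1: YB
Step 2: AZBB
Step 3: ADBB
Step 4: AAABB
Step 5: AAABB  (unchanged — fixed point at step 4)


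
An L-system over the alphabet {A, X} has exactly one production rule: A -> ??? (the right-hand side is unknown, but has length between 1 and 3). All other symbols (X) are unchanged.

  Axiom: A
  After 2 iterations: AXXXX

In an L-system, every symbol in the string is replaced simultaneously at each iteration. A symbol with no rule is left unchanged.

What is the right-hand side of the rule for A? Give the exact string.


Answer: AXX

Derivation:
Trying A -> AXX:
  Step 0: A
  Step 1: AXX
  Step 2: AXXXX
Matches the given result.


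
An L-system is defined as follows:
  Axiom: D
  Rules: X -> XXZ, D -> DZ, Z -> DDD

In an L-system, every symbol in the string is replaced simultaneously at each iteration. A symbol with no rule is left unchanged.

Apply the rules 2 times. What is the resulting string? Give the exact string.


Answer: DZDDD

Derivation:
Step 0: D
Step 1: DZ
Step 2: DZDDD


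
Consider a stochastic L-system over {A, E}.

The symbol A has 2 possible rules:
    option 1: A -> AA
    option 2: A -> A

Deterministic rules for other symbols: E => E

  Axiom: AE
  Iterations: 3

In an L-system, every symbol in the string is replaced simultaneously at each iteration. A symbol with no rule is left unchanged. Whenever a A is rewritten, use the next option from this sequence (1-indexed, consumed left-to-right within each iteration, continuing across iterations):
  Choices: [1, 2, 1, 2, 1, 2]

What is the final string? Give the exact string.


Step 0: AE
Step 1: AAE  (used choices [1])
Step 2: AAAE  (used choices [2, 1])
Step 3: AAAAE  (used choices [2, 1, 2])

Answer: AAAAE


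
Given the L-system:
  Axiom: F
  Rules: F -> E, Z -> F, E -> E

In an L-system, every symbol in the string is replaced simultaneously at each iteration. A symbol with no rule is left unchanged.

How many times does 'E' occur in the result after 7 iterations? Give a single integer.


Step 0: F  (0 'E')
Step 1: E  (1 'E')
Step 2: E  (1 'E')
Step 3: E  (1 'E')
Step 4: E  (1 'E')
Step 5: E  (1 'E')
Step 6: E  (1 'E')
Step 7: E  (1 'E')

Answer: 1


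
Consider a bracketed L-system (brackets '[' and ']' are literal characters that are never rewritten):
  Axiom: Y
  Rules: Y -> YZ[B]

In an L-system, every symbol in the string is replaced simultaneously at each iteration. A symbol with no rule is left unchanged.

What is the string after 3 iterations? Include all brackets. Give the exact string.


Step 0: Y
Step 1: YZ[B]
Step 2: YZ[B]Z[B]
Step 3: YZ[B]Z[B]Z[B]

Answer: YZ[B]Z[B]Z[B]


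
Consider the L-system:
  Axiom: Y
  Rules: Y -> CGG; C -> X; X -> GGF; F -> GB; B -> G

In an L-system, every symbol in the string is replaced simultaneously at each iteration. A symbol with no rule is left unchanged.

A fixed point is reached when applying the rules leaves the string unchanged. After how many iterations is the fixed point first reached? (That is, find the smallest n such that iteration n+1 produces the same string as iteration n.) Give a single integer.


Answer: 5

Derivation:
Step 0: Y
Step 1: CGG
Step 2: XGG
Step 3: GGFGG
Step 4: GGGBGG
Step 5: GGGGGG
Step 6: GGGGGG  (unchanged — fixed point at step 5)


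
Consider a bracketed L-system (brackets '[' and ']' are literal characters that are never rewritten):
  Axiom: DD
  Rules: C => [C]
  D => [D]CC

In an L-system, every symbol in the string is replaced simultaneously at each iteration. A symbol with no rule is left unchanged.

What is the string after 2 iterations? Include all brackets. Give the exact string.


Step 0: DD
Step 1: [D]CC[D]CC
Step 2: [[D]CC][C][C][[D]CC][C][C]

Answer: [[D]CC][C][C][[D]CC][C][C]


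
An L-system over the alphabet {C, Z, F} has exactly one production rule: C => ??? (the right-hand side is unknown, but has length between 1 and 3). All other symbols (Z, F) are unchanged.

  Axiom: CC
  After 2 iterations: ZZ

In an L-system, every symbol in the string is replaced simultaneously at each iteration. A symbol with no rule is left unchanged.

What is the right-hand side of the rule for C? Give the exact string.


Answer: Z

Derivation:
Trying C => Z:
  Step 0: CC
  Step 1: ZZ
  Step 2: ZZ
Matches the given result.


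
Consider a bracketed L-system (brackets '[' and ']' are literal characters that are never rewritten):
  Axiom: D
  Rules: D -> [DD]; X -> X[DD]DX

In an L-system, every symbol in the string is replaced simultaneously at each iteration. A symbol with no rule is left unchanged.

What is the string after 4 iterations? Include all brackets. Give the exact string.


Step 0: D
Step 1: [DD]
Step 2: [[DD][DD]]
Step 3: [[[DD][DD]][[DD][DD]]]
Step 4: [[[[DD][DD]][[DD][DD]]][[[DD][DD]][[DD][DD]]]]

Answer: [[[[DD][DD]][[DD][DD]]][[[DD][DD]][[DD][DD]]]]


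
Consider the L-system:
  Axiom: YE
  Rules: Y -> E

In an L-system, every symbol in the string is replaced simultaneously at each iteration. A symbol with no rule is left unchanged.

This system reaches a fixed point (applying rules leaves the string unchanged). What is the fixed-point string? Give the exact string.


Step 0: YE
Step 1: EE
Step 2: EE  (unchanged — fixed point at step 1)

Answer: EE


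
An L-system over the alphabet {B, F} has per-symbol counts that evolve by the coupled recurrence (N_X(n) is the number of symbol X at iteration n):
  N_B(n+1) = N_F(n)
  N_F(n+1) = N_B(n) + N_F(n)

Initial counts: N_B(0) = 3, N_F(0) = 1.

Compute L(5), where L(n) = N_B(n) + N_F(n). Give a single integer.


Step 0: N_B=3, N_F=1, L=4
Step 1: N_B=1, N_F=4, L=5
Step 2: N_B=4, N_F=5, L=9
Step 3: N_B=5, N_F=9, L=14
Step 4: N_B=9, N_F=14, L=23
Step 5: N_B=14, N_F=23, L=37

Answer: 37


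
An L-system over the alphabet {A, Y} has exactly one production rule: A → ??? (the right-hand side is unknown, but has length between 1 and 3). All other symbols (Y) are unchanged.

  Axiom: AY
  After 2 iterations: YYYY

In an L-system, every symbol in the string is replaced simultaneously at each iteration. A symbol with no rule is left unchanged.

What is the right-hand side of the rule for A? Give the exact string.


Trying A → YYY:
  Step 0: AY
  Step 1: YYYY
  Step 2: YYYY
Matches the given result.

Answer: YYY


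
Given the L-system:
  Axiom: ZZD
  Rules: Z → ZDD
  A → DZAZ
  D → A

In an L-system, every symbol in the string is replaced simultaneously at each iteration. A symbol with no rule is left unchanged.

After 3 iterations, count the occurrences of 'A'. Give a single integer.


Answer: 10

Derivation:
Step 0: ZZD  (0 'A')
Step 1: ZDDZDDA  (1 'A')
Step 2: ZDDAAZDDAADZAZ  (5 'A')
Step 3: ZDDAADZAZDZAZZDDAADZAZDZAZAZDDDZAZZDD  (10 'A')


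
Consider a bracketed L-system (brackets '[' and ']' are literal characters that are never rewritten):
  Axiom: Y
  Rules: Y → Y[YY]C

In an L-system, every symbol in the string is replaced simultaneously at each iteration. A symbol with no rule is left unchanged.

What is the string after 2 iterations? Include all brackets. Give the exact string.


Step 0: Y
Step 1: Y[YY]C
Step 2: Y[YY]C[Y[YY]CY[YY]C]C

Answer: Y[YY]C[Y[YY]CY[YY]C]C


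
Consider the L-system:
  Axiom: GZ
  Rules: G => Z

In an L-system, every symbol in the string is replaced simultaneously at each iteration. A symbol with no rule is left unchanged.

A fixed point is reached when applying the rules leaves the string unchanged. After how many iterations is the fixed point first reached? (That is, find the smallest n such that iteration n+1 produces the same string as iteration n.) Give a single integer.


Answer: 1

Derivation:
Step 0: GZ
Step 1: ZZ
Step 2: ZZ  (unchanged — fixed point at step 1)


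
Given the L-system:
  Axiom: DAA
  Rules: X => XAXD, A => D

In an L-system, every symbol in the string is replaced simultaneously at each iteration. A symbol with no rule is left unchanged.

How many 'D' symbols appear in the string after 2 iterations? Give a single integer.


Step 0: DAA  (1 'D')
Step 1: DDD  (3 'D')
Step 2: DDD  (3 'D')

Answer: 3


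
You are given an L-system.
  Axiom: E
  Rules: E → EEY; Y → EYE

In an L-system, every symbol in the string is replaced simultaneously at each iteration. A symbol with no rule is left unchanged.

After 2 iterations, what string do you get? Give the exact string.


Step 0: E
Step 1: EEY
Step 2: EEYEEYEYE

Answer: EEYEEYEYE


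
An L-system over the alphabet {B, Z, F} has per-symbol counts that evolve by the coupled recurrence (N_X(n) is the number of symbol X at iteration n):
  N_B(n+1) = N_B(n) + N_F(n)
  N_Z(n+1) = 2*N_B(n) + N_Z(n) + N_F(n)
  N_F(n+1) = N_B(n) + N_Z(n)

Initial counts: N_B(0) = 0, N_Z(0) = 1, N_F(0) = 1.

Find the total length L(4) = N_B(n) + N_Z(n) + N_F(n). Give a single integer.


Answer: 58

Derivation:
Step 0: N_B=0, N_Z=1, N_F=1, L=2
Step 1: N_B=1, N_Z=2, N_F=1, L=4
Step 2: N_B=2, N_Z=5, N_F=3, L=10
Step 3: N_B=5, N_Z=12, N_F=7, L=24
Step 4: N_B=12, N_Z=29, N_F=17, L=58


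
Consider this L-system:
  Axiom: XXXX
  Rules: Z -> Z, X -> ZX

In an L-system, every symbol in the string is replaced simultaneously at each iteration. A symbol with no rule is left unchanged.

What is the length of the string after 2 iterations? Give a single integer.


Answer: 12

Derivation:
Step 0: length = 4
Step 1: length = 8
Step 2: length = 12


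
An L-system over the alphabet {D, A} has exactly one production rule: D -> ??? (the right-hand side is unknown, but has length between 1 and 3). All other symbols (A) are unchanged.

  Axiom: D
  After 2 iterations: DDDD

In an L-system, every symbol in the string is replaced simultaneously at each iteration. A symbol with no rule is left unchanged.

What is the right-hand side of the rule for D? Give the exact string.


Trying D -> DD:
  Step 0: D
  Step 1: DD
  Step 2: DDDD
Matches the given result.

Answer: DD


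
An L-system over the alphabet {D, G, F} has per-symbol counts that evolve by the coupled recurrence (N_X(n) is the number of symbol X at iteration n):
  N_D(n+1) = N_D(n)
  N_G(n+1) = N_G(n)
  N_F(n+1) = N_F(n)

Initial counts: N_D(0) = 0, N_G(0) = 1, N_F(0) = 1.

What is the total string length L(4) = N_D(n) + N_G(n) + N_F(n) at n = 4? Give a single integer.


Step 0: N_D=0, N_G=1, N_F=1, L=2
Step 1: N_D=0, N_G=1, N_F=1, L=2
Step 2: N_D=0, N_G=1, N_F=1, L=2
Step 3: N_D=0, N_G=1, N_F=1, L=2
Step 4: N_D=0, N_G=1, N_F=1, L=2

Answer: 2


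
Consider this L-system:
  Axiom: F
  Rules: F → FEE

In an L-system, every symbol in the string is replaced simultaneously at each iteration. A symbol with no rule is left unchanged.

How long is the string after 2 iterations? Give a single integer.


Step 0: length = 1
Step 1: length = 3
Step 2: length = 5

Answer: 5


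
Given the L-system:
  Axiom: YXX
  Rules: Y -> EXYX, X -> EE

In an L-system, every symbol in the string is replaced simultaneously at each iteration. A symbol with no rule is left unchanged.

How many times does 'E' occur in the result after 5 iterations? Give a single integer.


Step 0: YXX  (0 'E')
Step 1: EXYXEEEE  (5 'E')
Step 2: EEEEXYXEEEEEE  (10 'E')
Step 3: EEEEEEEXYXEEEEEEEE  (15 'E')
Step 4: EEEEEEEEEEXYXEEEEEEEEEE  (20 'E')
Step 5: EEEEEEEEEEEEEXYXEEEEEEEEEEEE  (25 'E')

Answer: 25


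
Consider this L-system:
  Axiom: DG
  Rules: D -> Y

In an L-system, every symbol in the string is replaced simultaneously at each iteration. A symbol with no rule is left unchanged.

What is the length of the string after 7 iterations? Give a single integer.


Answer: 2

Derivation:
Step 0: length = 2
Step 1: length = 2
Step 2: length = 2
Step 3: length = 2
Step 4: length = 2
Step 5: length = 2
Step 6: length = 2
Step 7: length = 2


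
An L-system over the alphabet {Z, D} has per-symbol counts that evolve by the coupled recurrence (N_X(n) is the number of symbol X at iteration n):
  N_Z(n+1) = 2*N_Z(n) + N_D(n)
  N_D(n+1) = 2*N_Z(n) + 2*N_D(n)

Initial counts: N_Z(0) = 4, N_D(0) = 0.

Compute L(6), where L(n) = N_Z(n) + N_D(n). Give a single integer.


Answer: 7648

Derivation:
Step 0: N_Z=4, N_D=0, L=4
Step 1: N_Z=8, N_D=8, L=16
Step 2: N_Z=24, N_D=32, L=56
Step 3: N_Z=80, N_D=112, L=192
Step 4: N_Z=272, N_D=384, L=656
Step 5: N_Z=928, N_D=1312, L=2240
Step 6: N_Z=3168, N_D=4480, L=7648


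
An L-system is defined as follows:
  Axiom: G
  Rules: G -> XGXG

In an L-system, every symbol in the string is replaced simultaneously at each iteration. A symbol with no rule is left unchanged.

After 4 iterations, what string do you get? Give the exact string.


Answer: XXXXGXGXXGXGXXXGXGXXGXGXXXXGXGXXGXGXXXGXGXXGXG

Derivation:
Step 0: G
Step 1: XGXG
Step 2: XXGXGXXGXG
Step 3: XXXGXGXXGXGXXXGXGXXGXG
Step 4: XXXXGXGXXGXGXXXGXGXXGXGXXXXGXGXXGXGXXXGXGXXGXG


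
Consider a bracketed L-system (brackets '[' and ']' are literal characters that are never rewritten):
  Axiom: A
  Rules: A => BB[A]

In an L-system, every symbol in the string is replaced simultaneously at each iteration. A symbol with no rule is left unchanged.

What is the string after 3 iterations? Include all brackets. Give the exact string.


Step 0: A
Step 1: BB[A]
Step 2: BB[BB[A]]
Step 3: BB[BB[BB[A]]]

Answer: BB[BB[BB[A]]]


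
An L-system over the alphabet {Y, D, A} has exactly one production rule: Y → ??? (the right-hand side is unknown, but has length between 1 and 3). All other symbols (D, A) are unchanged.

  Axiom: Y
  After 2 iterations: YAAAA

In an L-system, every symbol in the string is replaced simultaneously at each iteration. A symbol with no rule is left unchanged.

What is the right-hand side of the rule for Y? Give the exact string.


Answer: YAA

Derivation:
Trying Y → YAA:
  Step 0: Y
  Step 1: YAA
  Step 2: YAAAA
Matches the given result.


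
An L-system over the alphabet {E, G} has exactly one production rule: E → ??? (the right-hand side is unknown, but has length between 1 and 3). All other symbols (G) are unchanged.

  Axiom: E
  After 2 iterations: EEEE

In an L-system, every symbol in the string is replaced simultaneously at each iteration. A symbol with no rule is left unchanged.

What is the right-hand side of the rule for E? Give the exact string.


Trying E → EE:
  Step 0: E
  Step 1: EE
  Step 2: EEEE
Matches the given result.

Answer: EE
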